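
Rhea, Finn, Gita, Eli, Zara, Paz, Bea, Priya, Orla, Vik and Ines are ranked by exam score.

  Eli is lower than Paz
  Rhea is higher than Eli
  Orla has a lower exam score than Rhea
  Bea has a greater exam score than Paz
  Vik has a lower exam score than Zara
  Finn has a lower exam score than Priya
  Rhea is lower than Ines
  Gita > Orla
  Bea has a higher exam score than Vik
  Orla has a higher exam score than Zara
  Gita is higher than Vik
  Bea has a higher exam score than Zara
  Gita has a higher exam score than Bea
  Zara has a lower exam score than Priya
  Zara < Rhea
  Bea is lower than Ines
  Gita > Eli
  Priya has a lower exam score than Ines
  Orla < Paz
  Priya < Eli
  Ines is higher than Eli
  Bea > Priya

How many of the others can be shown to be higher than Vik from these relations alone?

9

The elements the relations force above Vik are Zara, Priya, Orla, Eli, Paz, Bea, Gita, Rhea, Ines — no chain reaches any other.
That is 9.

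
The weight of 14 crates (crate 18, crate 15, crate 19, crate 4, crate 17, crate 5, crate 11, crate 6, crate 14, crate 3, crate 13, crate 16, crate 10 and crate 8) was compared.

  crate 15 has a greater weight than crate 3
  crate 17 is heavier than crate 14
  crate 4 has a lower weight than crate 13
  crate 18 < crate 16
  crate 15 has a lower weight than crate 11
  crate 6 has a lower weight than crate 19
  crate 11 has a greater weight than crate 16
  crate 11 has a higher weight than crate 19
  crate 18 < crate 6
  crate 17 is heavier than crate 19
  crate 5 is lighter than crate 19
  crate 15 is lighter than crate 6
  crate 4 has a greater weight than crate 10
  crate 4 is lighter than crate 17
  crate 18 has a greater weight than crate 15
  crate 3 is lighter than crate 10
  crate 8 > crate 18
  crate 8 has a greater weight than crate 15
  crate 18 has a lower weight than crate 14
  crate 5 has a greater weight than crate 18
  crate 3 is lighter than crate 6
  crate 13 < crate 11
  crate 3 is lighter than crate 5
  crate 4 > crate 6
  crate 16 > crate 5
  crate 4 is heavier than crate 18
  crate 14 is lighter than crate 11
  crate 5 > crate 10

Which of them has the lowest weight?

crate 3

Chaining upward from crate 3: directly above it, crate 15, crate 10, crate 6, crate 5; then crate 18, crate 16, crate 8, crate 4, crate 19, crate 11; then crate 14, crate 13, crate 17.
That covers every other element, and nothing is given below crate 3, so crate 3 is the lowest weight.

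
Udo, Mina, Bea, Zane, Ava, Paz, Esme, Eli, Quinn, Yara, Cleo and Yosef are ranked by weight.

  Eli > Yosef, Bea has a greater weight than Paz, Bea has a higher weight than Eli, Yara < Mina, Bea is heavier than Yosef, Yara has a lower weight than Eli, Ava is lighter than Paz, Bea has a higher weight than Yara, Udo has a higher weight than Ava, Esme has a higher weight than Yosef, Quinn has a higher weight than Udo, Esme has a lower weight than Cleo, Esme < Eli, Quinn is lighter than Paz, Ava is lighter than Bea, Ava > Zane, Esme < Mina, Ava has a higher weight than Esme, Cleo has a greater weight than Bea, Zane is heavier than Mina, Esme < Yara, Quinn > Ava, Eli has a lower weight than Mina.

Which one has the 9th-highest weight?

Eli

The consecutive relations fix a unique order: Yosef < Esme < Yara < Eli < Mina < Zane < Ava < Udo < Quinn < Paz < Bea < Cleo.
The 9th largest is Eli.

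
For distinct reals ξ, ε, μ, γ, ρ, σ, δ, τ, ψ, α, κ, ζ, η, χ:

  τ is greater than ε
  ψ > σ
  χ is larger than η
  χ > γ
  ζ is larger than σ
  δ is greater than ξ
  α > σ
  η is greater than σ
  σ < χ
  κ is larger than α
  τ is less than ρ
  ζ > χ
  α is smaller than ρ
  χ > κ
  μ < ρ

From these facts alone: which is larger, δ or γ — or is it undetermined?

undetermined

Following every chain through γ: above γ we get χ, ζ.
δ is not reached, and no chain runs the other way from δ to γ.
So the given relations leave the order of γ and δ undetermined.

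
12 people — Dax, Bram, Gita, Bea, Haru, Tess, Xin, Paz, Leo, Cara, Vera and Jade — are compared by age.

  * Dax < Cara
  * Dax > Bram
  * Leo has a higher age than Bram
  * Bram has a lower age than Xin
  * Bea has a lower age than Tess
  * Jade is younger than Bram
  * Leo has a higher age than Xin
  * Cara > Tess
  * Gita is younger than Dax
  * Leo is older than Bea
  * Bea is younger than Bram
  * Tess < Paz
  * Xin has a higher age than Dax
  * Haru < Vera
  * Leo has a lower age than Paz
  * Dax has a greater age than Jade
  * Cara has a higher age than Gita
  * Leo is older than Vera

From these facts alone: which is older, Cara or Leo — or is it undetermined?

undetermined

Following every chain through Cara: below Cara we get Bea, Jade, Bram, Gita, Dax, Tess.
Leo is not reached, and no chain runs the other way from Leo to Cara.
So the given relations leave the order of Cara and Leo undetermined.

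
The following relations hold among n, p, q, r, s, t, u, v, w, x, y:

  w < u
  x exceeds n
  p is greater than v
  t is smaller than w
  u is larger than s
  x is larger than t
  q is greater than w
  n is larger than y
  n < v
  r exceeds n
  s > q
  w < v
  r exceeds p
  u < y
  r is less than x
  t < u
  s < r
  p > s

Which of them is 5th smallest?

u

Chaining the given pairs: t < w < q < s < u < y < n < v < p < r < x.
Counting 5 from the smallest end gives u.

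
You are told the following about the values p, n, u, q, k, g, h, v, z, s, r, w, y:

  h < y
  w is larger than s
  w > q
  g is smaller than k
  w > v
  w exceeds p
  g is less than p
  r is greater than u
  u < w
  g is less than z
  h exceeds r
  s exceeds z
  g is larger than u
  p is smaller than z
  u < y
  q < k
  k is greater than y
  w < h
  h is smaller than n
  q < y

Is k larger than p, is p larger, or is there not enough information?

Link the given pairs in sequence: p < z; z < s; s < w; w < h; h < y; y < k.
Together: p < z < s < w < h < y < k.
So k is larger.

k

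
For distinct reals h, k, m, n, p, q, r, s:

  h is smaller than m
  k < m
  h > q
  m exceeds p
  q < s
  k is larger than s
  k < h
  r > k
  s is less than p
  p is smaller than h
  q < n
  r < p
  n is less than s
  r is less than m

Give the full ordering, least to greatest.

Each adjacent pair is fixed by a given relation: q < n; n < s; s < k; k < r; r < p; p < h; h < m. Chaining them end to end gives the full order.

q < n < s < k < r < p < h < m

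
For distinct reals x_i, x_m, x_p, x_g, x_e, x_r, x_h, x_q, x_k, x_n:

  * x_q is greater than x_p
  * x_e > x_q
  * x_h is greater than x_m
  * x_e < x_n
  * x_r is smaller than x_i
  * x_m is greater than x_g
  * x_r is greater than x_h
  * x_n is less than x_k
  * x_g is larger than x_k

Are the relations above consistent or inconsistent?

consistent

The single ordering x_p < x_q < x_e < x_n < x_k < x_g < x_m < x_h < x_r < x_i satisfies every listed relation, so no contradiction arises.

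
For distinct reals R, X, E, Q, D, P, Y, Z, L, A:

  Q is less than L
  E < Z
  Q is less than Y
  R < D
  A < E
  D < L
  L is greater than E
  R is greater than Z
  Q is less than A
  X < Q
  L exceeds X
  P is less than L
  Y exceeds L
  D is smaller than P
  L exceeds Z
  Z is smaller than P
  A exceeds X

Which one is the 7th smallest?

The consecutive relations fix a unique order: X < Q < A < E < Z < R < D < P < L < Y.
Counting 7 from the smallest end gives D.

D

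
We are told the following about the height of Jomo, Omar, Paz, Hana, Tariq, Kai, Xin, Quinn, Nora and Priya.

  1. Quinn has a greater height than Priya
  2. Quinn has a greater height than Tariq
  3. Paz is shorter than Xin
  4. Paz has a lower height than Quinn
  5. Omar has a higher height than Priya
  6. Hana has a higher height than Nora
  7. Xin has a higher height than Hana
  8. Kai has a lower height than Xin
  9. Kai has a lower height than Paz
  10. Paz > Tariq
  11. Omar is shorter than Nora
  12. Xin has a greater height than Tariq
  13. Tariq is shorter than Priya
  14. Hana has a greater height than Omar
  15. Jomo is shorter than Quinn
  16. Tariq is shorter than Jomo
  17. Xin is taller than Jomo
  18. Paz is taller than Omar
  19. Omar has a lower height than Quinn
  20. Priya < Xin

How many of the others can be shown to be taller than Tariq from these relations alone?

8

The elements the relations force above Tariq are Priya, Omar, Nora, Jomo, Hana, Paz, Quinn, Xin — no chain reaches any other.
That is 8.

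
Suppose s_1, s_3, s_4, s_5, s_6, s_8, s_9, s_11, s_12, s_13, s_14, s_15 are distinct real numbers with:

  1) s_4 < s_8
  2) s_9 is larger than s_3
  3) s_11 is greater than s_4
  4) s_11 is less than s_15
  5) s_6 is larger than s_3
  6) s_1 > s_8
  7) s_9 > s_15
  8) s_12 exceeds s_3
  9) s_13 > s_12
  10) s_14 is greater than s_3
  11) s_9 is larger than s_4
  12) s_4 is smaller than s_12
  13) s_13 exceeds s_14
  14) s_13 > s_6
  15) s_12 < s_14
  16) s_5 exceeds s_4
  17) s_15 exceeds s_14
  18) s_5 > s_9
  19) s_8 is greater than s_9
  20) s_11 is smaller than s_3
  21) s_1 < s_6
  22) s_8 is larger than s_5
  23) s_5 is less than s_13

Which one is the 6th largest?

s_9

The consecutive relations fix a unique order: s_4 < s_11 < s_3 < s_12 < s_14 < s_15 < s_9 < s_5 < s_8 < s_1 < s_6 < s_13.
The 6th largest is s_9.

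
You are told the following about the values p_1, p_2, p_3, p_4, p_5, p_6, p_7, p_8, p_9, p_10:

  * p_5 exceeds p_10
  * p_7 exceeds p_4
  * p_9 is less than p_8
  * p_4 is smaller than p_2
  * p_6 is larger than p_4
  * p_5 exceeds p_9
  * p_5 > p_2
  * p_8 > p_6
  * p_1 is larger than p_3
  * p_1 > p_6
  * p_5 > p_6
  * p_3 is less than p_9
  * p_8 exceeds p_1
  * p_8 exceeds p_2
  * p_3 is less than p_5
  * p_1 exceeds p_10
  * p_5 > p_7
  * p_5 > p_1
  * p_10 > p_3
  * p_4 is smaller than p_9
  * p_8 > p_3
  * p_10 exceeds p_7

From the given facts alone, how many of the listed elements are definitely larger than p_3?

5

From p_3 the given relations immediately reach p_9, p_10, p_1, p_5, p_8.
No other element is forced above p_3 by the given relations, so the count is 5.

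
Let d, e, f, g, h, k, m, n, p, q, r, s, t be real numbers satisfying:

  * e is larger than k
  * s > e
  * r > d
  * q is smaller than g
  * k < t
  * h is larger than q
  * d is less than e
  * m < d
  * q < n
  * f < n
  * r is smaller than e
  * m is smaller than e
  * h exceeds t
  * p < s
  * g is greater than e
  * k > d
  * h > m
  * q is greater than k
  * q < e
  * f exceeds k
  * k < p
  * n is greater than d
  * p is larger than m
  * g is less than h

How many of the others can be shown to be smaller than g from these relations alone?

6

The elements the relations force below g are m, d, k, r, q, e — no chain reaches any other.
That is 6.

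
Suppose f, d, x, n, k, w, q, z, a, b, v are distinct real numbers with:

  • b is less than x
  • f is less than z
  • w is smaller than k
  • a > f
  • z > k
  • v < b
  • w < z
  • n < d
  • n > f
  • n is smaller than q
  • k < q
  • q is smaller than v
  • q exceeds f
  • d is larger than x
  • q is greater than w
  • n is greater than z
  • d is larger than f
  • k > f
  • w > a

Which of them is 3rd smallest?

Piecing the relations together gives one ordering: f < a < w < k < z < n < q < v < b < x < d.
The 3rd smallest is w.

w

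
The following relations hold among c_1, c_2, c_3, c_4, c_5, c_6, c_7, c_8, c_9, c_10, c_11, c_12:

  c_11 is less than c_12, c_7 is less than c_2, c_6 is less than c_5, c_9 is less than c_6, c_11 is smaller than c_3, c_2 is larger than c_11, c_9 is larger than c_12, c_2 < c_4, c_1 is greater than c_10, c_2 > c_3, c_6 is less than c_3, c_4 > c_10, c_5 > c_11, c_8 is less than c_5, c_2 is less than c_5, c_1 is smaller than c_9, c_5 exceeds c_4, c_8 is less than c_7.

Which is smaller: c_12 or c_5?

c_12

Chaining the given relations: c_12 < c_9 < c_6 < c_3 < c_2 < c_4 < c_5.
So c_12 < c_5; c_12 is the smaller of the two.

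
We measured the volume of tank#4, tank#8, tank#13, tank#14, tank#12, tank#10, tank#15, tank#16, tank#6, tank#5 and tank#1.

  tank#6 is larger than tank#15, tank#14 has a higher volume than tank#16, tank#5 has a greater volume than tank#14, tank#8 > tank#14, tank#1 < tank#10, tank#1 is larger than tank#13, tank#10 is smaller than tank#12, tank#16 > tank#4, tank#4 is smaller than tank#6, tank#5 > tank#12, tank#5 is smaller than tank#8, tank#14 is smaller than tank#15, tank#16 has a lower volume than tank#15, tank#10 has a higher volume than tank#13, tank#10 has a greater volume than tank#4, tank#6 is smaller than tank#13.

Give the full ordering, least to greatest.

Each adjacent pair is fixed by a given relation: tank#4 < tank#16; tank#16 < tank#14; tank#14 < tank#15; tank#15 < tank#6; tank#6 < tank#13; tank#13 < tank#1; tank#1 < tank#10; tank#10 < tank#12; tank#12 < tank#5; tank#5 < tank#8. Chaining them end to end gives the full order.

tank#4 < tank#16 < tank#14 < tank#15 < tank#6 < tank#13 < tank#1 < tank#10 < tank#12 < tank#5 < tank#8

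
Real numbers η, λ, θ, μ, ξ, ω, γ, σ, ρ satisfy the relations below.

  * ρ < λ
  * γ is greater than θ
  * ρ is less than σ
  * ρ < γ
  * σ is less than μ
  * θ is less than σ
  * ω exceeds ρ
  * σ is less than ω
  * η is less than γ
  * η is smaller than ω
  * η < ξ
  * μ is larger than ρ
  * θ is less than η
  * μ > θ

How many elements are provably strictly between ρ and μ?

Chaining upward from ρ reaches: σ, γ, λ, ω.
Chaining downward from μ reaches: θ, σ.
Strictly between ρ and μ are those in both lists: σ — 1 element.

1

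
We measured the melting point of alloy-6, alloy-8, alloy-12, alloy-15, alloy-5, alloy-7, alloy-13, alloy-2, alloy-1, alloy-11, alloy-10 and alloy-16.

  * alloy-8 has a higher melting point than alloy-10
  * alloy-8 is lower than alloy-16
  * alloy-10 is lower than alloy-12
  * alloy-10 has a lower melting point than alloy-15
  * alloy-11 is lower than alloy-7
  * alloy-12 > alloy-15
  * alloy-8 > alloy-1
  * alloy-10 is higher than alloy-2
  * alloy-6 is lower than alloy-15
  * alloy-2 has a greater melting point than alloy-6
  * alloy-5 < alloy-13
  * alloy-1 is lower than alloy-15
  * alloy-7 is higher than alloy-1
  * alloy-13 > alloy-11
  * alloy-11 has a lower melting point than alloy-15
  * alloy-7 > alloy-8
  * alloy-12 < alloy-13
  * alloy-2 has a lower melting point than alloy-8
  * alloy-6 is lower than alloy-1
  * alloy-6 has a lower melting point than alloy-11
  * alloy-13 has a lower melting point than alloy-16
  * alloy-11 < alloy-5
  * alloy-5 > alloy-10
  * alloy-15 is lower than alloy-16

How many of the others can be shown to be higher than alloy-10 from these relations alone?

The elements the relations force above alloy-10 are alloy-15, alloy-12, alloy-8, alloy-5, alloy-13, alloy-7, alloy-16 — no chain reaches any other.
That is 7.

7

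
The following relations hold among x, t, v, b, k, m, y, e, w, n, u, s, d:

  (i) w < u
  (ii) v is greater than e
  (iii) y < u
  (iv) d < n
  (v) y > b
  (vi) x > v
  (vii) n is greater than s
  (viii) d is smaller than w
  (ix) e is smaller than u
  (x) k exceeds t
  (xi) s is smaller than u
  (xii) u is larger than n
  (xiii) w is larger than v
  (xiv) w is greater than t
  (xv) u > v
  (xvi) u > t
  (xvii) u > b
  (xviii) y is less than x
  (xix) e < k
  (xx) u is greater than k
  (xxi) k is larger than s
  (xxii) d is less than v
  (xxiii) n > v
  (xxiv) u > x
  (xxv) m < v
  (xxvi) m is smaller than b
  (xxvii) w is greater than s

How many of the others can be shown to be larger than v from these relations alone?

From v the given relations immediately reach w, n, x, u.
Nothing else is reachable above v; 4 in all.

4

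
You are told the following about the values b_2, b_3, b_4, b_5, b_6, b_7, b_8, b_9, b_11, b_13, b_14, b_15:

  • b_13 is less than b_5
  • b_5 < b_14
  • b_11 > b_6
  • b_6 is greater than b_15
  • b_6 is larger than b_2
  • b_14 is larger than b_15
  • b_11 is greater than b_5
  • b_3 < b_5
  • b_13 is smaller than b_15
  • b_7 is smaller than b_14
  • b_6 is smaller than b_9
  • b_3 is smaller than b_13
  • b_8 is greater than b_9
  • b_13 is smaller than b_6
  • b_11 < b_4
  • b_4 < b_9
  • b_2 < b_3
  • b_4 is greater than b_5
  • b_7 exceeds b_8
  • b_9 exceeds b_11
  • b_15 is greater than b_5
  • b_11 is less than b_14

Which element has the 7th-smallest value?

Piecing the relations together gives one ordering: b_2 < b_3 < b_13 < b_5 < b_15 < b_6 < b_11 < b_4 < b_9 < b_8 < b_7 < b_14.
Counting 7 from the smallest end gives b_11.

b_11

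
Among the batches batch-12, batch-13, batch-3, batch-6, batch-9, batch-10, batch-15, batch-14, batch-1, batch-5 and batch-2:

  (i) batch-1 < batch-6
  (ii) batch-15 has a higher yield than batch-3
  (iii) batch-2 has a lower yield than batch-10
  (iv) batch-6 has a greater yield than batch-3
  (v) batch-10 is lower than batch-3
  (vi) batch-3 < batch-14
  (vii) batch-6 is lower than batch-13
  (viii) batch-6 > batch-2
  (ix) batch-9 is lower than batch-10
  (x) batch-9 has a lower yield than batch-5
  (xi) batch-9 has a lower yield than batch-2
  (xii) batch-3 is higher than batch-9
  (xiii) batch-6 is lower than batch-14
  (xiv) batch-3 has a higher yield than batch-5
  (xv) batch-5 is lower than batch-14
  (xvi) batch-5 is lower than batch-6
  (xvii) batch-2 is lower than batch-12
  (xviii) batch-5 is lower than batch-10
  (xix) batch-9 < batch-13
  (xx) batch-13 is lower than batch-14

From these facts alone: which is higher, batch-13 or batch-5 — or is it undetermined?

batch-13

batch-5 < batch-10 and batch-10 < batch-3 give batch-5 < batch-3.
With batch-3 < batch-6: batch-5 < batch-10 < batch-3 < batch-6.
With batch-6 < batch-13: batch-5 < batch-10 < batch-3 < batch-6 < batch-13.
So batch-13 is higher.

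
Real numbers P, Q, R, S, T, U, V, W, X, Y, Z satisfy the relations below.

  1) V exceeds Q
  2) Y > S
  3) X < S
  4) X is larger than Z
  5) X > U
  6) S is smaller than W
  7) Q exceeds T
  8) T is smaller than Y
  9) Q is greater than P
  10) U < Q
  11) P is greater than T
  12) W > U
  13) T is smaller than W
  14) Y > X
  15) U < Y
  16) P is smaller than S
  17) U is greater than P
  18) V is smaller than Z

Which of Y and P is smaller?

P

P < U < Q < V < Z < X < S < Y, by transitivity through U, Q, V, Z, X, S.
So P < Y; P is the smaller of the two.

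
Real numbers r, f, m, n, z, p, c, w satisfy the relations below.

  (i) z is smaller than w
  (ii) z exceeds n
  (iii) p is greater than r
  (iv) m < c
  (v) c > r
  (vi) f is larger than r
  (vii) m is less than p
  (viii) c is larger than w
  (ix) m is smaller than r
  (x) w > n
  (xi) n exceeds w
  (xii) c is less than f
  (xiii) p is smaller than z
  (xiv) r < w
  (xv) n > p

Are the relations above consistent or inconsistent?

Chaining the given relations yields n < z < w, so n < w. But one relation states w < n. These cannot both hold.

inconsistent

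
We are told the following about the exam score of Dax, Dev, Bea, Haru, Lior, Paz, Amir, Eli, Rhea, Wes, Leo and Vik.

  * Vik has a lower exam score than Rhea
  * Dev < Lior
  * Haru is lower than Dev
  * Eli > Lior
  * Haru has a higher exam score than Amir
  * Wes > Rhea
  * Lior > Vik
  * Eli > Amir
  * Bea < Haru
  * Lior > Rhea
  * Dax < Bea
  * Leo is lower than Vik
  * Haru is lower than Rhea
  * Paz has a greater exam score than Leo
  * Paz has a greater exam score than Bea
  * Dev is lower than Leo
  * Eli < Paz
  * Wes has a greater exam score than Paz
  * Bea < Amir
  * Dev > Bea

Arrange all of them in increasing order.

Each adjacent pair is fixed by a given relation: Dax < Bea; Bea < Amir; Amir < Haru; Haru < Dev; Dev < Leo; Leo < Vik; Vik < Rhea; Rhea < Lior; Lior < Eli; Eli < Paz; Paz < Wes. Chaining them end to end gives the full order.

Dax < Bea < Amir < Haru < Dev < Leo < Vik < Rhea < Lior < Eli < Paz < Wes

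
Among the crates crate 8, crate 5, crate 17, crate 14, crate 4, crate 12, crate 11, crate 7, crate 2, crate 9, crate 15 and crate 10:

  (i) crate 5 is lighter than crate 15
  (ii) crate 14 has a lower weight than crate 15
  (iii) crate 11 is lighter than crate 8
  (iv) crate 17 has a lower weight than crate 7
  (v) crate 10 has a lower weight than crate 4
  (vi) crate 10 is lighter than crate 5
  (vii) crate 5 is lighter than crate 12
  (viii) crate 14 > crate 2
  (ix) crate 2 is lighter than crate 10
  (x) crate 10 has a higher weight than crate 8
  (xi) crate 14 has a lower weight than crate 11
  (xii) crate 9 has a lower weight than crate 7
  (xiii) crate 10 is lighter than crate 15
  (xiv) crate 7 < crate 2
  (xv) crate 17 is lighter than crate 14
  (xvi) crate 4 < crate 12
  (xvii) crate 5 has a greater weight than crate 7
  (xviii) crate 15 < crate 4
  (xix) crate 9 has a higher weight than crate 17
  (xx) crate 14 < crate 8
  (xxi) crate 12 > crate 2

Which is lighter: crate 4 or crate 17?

crate 17

crate 17 < crate 9 and crate 9 < crate 7 give crate 17 < crate 7.
With crate 7 < crate 2: crate 17 < crate 9 < crate 7 < crate 2.
With crate 2 < crate 14: crate 17 < crate 9 < crate 7 < crate 2 < crate 14.
Then crate 14 < crate 11 extends the chain to crate 11.
With crate 11 < crate 8: crate 17 < crate 9 < crate 7 < crate 2 < crate 14 < crate 11 < crate 8.
With crate 8 < crate 10: crate 17 < crate 9 < crate 7 < crate 2 < crate 14 < crate 11 < crate 8 < crate 10.
With crate 10 < crate 5: crate 17 < crate 9 < crate 7 < crate 2 < crate 14 < crate 11 < crate 8 < crate 10 < crate 5.
Then crate 5 < crate 15 extends the chain to crate 15.
With crate 15 < crate 4: crate 17 < crate 9 < crate 7 < crate 2 < crate 14 < crate 11 < crate 8 < crate 10 < crate 5 < crate 15 < crate 4.
So crate 17 < crate 4; crate 17 is the lighter of the two.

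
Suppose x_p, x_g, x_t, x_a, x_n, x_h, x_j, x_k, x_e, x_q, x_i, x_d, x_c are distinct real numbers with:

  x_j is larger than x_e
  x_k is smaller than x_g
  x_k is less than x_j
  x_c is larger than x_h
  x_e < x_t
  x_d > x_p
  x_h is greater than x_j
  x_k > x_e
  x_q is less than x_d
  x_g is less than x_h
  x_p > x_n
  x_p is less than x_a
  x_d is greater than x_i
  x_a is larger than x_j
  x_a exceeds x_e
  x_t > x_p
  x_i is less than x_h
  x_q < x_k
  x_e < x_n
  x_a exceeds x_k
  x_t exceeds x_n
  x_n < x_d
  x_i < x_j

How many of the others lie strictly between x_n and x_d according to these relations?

Chaining upward from x_n reaches: x_p, x_t, x_a.
Chaining downward from x_d reaches: x_e, x_i, x_q, x_p.
Strictly between x_n and x_d are those in both lists: x_p — 1 element.

1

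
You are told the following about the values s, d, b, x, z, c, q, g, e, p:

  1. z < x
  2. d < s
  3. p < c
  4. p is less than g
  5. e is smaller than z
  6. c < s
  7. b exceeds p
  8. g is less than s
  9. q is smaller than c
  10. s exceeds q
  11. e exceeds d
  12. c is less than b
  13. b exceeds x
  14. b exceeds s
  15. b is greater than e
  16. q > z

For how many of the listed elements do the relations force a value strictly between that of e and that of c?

Chaining upward from e reaches: z, q, s, x, b.
Chaining downward from c reaches: d, p, z, q.
Strictly between e and c are those in both lists: z, q — 2 elements.

2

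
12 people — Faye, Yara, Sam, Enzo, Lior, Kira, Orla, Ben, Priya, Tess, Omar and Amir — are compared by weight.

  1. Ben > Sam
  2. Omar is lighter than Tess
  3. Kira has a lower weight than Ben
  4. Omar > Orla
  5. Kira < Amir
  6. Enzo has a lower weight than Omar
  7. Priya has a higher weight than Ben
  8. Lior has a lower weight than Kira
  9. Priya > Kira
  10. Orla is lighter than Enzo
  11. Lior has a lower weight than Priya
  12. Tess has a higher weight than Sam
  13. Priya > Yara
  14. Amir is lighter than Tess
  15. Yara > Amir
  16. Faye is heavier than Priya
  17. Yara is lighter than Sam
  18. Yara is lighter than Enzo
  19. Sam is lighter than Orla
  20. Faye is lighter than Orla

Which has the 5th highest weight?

Faye

The consecutive relations fix a unique order: Lior < Kira < Amir < Yara < Sam < Ben < Priya < Faye < Orla < Enzo < Omar < Tess.
The 5th largest is Faye.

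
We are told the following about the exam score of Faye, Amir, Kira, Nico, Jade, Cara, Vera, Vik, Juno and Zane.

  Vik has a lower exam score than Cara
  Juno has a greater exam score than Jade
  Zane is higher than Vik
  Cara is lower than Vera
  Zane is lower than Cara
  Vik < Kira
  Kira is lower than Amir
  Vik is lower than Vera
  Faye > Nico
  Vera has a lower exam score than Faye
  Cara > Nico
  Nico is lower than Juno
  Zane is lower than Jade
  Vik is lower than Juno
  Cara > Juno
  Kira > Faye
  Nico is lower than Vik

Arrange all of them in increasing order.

Nico < Vik < Zane < Jade < Juno < Cara < Vera < Faye < Kira < Amir

Each adjacent pair is fixed by a given relation: Nico < Vik; Vik < Zane; Zane < Jade; Jade < Juno; Juno < Cara; Cara < Vera; Vera < Faye; Faye < Kira; Kira < Amir. Chaining them end to end gives the full order.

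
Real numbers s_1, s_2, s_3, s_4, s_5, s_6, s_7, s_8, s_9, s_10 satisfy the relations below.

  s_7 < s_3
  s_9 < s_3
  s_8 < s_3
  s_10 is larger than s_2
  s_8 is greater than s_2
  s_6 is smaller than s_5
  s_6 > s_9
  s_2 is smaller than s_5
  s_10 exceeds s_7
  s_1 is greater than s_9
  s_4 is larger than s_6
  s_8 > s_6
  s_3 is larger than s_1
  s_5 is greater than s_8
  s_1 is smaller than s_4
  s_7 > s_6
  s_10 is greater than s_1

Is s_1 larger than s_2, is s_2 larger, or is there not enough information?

Following every chain through s_2: above s_2 we get s_8, s_5, s_3, s_10.
s_1 is not reached, and no chain runs the other way from s_1 to s_2.
So the given relations leave the order of s_2 and s_1 undetermined.

undetermined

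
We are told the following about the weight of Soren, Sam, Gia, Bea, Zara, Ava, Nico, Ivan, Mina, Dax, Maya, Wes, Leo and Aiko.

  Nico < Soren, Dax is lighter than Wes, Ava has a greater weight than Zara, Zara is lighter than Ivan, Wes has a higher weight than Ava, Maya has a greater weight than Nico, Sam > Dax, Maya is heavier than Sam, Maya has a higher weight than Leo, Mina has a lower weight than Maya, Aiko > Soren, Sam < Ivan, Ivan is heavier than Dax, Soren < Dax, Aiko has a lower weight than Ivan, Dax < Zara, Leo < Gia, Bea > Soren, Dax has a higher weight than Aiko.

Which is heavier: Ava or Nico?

Ava

Link the given pairs in sequence: Nico < Soren; Soren < Aiko; Aiko < Dax; Dax < Zara; Zara < Ava.
Chaining these gives Nico < Soren < Aiko < Dax < Zara < Ava.
So Nico < Ava; Ava is the heavier of the two.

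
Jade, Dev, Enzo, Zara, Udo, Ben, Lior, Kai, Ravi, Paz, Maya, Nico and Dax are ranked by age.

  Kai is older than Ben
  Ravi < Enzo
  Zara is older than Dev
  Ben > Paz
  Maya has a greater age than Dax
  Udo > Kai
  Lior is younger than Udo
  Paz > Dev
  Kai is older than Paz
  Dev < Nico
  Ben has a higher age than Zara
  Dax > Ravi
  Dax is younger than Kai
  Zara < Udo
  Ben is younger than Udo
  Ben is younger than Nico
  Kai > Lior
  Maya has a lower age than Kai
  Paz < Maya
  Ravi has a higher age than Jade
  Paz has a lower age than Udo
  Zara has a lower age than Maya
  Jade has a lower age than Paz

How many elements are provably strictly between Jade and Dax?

1

The relations place Jade below Dax. An element lies strictly between them when it is forced above Jade and also forced below Dax.
Above Jade: {Ravi, Paz, Ben, Maya, Kai, Enzo, Nico, Udo}. Below Dax: {Ravi}.
Intersection: {Ravi} — 1.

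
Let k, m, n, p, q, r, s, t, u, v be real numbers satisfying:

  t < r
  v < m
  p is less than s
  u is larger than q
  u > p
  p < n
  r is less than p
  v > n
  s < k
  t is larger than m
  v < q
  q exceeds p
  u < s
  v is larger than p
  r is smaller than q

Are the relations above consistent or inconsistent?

We have v < m stated directly, yet also m < t < r < p < n < v by chaining the others — so m < v. Contradiction.

inconsistent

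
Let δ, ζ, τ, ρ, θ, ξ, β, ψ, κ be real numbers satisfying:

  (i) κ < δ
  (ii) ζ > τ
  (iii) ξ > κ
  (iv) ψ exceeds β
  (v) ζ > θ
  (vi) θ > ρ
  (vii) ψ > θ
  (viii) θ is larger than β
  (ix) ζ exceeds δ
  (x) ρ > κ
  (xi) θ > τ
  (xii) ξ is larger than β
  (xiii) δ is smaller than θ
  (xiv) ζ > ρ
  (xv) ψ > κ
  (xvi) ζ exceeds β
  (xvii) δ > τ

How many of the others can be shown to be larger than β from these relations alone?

4

Directly above β: θ, ζ, ψ, ξ.
No other element is forced above β by the given relations, so the count is 4.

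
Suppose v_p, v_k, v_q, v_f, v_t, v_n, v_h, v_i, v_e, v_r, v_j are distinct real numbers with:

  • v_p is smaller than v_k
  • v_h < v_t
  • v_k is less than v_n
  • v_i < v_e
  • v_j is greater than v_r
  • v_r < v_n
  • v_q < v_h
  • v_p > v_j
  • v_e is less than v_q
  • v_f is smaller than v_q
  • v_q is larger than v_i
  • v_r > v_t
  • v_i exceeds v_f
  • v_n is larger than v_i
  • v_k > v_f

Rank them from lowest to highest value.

The consecutive links are each given: v_f < v_i; v_i < v_e; v_e < v_q; v_q < v_h; v_h < v_t; v_t < v_r; v_r < v_j; v_j < v_p; v_p < v_k; v_k < v_n.

v_f < v_i < v_e < v_q < v_h < v_t < v_r < v_j < v_p < v_k < v_n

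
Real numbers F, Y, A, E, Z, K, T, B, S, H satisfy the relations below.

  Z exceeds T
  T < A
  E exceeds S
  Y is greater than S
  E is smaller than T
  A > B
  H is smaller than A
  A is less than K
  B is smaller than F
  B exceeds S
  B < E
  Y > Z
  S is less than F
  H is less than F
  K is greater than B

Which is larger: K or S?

Chaining the given relations: S < B < E < T < A < K.
So S < K; K is the larger of the two.

K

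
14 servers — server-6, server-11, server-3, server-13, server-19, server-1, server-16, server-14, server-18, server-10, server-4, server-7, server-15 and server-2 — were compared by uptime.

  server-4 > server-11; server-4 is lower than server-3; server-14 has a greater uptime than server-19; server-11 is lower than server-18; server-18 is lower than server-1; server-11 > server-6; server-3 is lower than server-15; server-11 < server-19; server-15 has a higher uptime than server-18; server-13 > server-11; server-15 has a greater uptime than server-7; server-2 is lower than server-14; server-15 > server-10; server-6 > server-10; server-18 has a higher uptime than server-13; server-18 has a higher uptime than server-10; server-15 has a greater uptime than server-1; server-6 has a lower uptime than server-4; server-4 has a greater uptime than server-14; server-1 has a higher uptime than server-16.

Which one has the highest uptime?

Chaining downward from server-15: directly below it, server-10, server-18, server-7, server-1, server-3; then server-11, server-13, server-16, server-4; then server-6, server-14; then server-2, server-19.
That covers every other element, and nothing is given above server-15, so server-15 is the highest uptime.

server-15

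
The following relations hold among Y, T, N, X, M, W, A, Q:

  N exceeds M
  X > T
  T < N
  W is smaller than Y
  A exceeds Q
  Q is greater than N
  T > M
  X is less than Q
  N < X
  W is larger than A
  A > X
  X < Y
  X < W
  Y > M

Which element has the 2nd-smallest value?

T

The consecutive relations fix a unique order: M < T < N < X < Q < A < W < Y.
The 2nd smallest is T.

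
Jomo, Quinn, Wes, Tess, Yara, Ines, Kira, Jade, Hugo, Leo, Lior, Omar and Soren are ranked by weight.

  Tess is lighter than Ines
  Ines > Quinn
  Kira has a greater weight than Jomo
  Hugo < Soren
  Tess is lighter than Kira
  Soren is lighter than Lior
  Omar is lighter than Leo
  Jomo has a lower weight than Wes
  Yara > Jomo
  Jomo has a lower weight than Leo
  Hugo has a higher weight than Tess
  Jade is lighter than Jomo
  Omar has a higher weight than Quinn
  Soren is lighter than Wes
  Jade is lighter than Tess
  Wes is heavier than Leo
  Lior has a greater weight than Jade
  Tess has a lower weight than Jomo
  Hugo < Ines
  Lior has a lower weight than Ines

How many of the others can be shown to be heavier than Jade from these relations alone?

The elements the relations force above Jade are Tess, Jomo, Kira, Hugo, Soren, Lior, Leo, Yara, Ines, Wes — no chain reaches any other.
That is 10.

10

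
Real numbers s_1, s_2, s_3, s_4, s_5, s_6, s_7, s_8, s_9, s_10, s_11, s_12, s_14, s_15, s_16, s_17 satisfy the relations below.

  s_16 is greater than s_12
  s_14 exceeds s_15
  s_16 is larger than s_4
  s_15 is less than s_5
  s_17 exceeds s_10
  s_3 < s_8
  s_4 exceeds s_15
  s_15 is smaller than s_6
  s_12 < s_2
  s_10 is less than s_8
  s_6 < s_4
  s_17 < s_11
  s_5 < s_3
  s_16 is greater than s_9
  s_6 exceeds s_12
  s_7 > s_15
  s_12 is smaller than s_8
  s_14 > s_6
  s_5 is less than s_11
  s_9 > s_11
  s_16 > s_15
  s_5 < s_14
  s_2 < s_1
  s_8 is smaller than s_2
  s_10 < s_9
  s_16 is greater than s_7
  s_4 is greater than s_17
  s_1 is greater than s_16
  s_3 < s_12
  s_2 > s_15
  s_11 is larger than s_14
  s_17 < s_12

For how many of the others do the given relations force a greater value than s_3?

The elements the relations force above s_3 are s_12, s_6, s_8, s_14, s_11, s_9, s_4, s_2, s_16, s_1 — no chain reaches any other.
That is 10.

10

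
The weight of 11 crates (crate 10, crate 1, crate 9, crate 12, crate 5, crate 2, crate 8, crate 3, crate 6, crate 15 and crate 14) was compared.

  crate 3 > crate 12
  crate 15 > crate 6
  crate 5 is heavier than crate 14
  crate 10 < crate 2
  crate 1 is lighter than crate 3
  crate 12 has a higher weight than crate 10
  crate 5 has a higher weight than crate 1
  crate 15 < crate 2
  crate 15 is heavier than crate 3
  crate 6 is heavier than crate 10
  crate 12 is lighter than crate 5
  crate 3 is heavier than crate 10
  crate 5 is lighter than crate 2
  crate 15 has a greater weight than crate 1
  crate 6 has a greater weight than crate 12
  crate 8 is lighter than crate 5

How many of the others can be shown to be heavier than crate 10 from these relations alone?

The elements the relations force above crate 10 are crate 12, crate 3, crate 5, crate 6, crate 15, crate 2 — no chain reaches any other.
That is 6.

6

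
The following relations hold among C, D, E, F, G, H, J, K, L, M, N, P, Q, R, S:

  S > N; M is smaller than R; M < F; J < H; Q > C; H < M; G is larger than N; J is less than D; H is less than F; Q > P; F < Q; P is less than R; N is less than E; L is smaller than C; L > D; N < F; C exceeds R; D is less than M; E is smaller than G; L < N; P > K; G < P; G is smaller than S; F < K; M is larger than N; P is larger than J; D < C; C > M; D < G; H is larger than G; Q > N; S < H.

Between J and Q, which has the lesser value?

J < D and D < L give J < L.
Then L < N extends the chain to N.
With N < E: J < D < L < N < E.
Then E < G extends the chain to G.
Then G < S extends the chain to S.
With S < H: J < D < L < N < E < G < S < H.
With H < M: J < D < L < N < E < G < S < H < M.
With M < F: J < D < L < N < E < G < S < H < M < F.
Then F < K extends the chain to K.
With K < P: J < D < L < N < E < G < S < H < M < F < K < P.
Then P < R extends the chain to R.
Then R < C extends the chain to C.
With C < Q: J < D < L < N < E < G < S < H < M < F < K < P < R < C < Q.
So J < Q; J is the smaller of the two.

J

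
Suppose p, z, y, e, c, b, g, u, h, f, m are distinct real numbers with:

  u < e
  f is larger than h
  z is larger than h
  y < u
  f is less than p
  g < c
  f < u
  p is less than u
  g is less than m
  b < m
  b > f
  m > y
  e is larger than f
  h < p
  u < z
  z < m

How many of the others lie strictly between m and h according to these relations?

The relations place h below m. An element lies strictly between them when it is forced above h and also forced below m.
Above h: {f, p, u, b, e, z}. Below m: {g, f, y, p, u, b, z}.
Intersection: {f, p, u, b, z} — 5.

5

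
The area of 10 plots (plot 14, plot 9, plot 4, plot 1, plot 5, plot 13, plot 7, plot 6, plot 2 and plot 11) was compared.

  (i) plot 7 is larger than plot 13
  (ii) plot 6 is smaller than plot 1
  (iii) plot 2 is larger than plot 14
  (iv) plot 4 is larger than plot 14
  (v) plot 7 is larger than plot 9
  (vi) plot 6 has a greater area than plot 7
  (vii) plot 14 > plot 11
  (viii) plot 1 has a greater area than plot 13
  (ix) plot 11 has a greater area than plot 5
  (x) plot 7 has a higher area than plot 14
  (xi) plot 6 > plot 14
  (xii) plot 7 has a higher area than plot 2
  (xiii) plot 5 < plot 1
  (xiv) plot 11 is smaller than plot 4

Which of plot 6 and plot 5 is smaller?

The relevant relations are plot 5 < plot 11; plot 11 < plot 14; plot 14 < plot 2; plot 2 < plot 7; plot 7 < plot 6.
Together: plot 5 < plot 11 < plot 14 < plot 2 < plot 7 < plot 6.
So plot 5 < plot 6; plot 5 is the smaller of the two.

plot 5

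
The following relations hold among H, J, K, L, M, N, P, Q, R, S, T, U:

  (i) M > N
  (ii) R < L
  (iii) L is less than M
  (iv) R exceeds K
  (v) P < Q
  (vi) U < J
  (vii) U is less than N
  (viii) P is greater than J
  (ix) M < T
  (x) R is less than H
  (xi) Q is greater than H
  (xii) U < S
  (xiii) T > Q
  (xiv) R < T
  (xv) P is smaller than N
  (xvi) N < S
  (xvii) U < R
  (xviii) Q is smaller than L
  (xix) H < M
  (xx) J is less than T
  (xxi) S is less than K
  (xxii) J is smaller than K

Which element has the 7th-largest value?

K

The consecutive relations fix a unique order: U < J < P < N < S < K < R < H < Q < L < M < T.
Counting 7 from the largest end gives K.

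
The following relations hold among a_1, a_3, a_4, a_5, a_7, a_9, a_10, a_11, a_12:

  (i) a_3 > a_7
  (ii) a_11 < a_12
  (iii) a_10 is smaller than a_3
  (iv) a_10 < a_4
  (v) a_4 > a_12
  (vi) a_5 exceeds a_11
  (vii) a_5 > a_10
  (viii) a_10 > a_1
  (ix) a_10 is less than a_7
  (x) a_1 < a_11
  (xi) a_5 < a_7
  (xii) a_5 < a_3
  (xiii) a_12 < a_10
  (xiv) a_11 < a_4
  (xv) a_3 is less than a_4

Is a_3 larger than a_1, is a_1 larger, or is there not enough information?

a_3

Chaining the given relations: a_1 < a_11 < a_12 < a_10 < a_5 < a_7 < a_3.
So a_3 is larger.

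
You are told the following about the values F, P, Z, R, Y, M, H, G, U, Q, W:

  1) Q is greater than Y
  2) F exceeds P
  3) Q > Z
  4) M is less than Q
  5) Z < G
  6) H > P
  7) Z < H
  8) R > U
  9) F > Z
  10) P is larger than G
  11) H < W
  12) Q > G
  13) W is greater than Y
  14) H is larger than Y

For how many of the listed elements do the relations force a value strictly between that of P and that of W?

1

The relations place P below W. An element lies strictly between them when it is forced above P and also forced below W.
Above P: {F, H}. Below W: {Z, G, Y, H}.
Intersection: {H} — 1.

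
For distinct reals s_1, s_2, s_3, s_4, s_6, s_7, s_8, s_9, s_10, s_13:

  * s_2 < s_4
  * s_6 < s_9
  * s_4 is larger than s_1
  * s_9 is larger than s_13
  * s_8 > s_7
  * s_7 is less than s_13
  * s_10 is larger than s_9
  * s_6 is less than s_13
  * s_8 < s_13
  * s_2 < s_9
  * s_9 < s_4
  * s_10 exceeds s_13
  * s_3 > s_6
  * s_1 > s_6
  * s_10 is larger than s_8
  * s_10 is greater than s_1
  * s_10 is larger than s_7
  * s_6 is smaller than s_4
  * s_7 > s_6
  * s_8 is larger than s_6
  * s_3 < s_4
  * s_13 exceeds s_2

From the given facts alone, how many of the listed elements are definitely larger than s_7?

From s_7 the given relations immediately reach s_8, s_13, s_10.
From those, s_9 — 4 in total.
From those, s_4 — 5 in total.
Nothing else is reachable above s_7; 5 in all.

5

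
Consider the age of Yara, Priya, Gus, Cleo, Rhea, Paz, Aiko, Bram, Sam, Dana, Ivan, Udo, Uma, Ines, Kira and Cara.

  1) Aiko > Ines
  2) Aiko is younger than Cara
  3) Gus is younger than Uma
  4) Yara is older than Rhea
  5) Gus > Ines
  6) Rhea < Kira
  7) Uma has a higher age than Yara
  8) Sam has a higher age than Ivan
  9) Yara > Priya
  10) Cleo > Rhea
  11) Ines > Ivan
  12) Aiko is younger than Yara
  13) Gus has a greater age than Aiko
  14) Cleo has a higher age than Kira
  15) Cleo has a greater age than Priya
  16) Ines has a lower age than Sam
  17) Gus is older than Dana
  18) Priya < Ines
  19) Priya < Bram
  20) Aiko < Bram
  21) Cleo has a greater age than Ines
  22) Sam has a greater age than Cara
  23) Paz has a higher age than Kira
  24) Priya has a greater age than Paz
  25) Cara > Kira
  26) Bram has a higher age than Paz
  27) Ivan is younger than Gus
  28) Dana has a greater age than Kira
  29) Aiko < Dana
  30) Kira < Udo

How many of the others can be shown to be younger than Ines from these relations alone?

The elements the relations force below Ines are Rhea, Kira, Ivan, Paz, Priya — no chain reaches any other.
That is 5.

5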